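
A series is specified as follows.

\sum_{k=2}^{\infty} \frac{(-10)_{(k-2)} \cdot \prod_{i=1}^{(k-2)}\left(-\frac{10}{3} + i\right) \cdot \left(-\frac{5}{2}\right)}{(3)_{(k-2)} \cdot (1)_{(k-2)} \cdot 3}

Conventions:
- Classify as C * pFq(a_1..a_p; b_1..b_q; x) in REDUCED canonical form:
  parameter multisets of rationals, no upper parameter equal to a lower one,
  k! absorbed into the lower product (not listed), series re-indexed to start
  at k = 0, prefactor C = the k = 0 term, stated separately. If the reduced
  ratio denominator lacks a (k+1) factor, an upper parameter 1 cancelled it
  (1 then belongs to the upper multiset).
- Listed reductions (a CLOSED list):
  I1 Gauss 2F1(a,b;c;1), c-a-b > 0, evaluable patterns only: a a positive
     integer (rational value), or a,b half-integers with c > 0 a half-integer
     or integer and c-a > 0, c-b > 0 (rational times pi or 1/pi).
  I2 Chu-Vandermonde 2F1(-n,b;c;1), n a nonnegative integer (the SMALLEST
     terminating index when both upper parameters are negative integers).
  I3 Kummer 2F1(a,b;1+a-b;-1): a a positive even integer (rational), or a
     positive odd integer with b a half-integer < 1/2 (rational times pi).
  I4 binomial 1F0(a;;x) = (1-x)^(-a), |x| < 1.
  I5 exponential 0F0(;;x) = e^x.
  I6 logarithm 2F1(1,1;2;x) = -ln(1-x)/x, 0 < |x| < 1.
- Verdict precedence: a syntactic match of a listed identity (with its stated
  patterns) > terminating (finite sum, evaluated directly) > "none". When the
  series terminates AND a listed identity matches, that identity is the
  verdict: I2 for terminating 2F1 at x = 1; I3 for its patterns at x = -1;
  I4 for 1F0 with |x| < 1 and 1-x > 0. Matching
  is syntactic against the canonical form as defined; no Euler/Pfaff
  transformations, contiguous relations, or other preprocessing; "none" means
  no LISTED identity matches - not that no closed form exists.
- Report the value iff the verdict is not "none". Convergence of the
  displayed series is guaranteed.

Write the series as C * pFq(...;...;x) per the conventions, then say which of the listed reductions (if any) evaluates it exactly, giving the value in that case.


Key step: with t_0 = -\frac{5}{6}, (1)_k (C = -5/6) is k! itself.
Step ratio: r(k) = 1 * (k-10) (k-\frac{7}{3}) / [(k+3) (k+1)] - poly over poly, x = 1 from leading terms; C = -\frac{5}{6} at k = 0.

Reduced: x = 1, 2F1, upper = {-10, -\frac{7}{3}}, lower = {3}, C = -\frac{5}{6}. Verdict (x = 1): Vandermonde's identity (I2) applies (terminating 2F1 at x = 1 with n = 10, b = -7/3, c = 3). Hence: -\frac{796534150}{43046721}.


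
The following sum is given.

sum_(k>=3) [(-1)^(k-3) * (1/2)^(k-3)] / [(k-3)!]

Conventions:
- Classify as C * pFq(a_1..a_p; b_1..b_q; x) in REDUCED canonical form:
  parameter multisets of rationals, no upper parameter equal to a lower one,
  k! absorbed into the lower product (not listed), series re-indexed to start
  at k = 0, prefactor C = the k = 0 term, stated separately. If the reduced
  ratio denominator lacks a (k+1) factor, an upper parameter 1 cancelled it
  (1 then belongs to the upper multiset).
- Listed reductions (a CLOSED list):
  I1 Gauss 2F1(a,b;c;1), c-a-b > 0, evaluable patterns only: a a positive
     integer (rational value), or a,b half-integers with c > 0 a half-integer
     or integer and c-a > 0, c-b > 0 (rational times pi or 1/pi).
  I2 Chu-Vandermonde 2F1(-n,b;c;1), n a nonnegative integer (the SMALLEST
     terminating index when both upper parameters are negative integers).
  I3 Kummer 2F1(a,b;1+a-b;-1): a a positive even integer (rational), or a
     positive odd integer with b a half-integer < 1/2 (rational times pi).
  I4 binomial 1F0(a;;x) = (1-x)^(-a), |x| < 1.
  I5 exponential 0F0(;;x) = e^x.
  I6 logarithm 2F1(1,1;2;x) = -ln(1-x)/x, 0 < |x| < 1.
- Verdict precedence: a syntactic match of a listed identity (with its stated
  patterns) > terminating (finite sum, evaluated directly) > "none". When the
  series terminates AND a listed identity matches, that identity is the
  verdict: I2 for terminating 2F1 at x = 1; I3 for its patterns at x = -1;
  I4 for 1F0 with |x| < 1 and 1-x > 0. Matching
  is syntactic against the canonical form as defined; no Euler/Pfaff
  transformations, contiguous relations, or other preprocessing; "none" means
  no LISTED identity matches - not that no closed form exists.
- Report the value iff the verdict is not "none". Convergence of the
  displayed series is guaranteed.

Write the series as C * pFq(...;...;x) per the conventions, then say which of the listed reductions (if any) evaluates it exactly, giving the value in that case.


x = -1/2 here; the reduced form reads 0F0, upper {-}, lower {-}, C = 1. Verdict (x = -1/2): the exponential series (I5) applies (the 0F0 exponential series at x = -1/2). Hence: e^(-1/2).

Structural cue: t_0 = 1 here, and the (-1)^k factor (prefactor 1) folds into the argument's sign.
Term ratio: r(k) = (-1/2) * 1 / [(k+1)] - rational in k, leading ratio (-1/2); with t_0 = 1, classification follows.


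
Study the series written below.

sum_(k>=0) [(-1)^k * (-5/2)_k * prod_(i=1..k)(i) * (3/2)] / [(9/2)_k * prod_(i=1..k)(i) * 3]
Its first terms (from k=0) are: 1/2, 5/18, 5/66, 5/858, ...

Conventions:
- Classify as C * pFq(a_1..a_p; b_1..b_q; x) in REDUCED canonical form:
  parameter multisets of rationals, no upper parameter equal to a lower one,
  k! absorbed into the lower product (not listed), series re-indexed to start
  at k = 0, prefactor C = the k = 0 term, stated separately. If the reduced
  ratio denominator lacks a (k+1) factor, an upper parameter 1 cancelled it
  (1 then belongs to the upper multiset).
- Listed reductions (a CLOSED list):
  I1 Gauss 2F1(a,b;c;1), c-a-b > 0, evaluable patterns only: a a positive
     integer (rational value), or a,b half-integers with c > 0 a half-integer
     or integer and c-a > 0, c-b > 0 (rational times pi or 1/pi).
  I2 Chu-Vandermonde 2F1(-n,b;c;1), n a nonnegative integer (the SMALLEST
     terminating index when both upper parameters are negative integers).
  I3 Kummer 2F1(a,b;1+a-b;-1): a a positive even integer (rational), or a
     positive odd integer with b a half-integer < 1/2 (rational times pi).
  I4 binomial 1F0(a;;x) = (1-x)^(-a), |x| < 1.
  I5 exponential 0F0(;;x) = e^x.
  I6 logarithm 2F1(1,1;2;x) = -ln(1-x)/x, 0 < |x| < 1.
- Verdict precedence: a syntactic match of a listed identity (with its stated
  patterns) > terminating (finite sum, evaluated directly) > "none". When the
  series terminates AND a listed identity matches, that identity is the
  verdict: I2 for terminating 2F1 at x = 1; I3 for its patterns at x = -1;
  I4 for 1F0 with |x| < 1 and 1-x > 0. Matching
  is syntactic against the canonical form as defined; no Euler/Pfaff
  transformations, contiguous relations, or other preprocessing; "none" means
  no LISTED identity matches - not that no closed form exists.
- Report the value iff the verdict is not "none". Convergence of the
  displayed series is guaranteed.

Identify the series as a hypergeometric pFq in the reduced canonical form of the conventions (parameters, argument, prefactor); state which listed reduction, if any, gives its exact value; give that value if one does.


Reduced: x = -1, 2F1, upper = {-5/2, 1}, lower = {9/2}, C = 1/2. Verdict: Kummer's theorem (I3) applies (x = -1; c = 9/2 equals 1+a-b for upper {-5/2, 1}: listed pattern). Exact value: (35/128) * pi.

Structural cue: t_0 = 1/2 here, and the product of the first k integers (prefactor 1/2) is k!.
Step ratio: r(k) = (-1) * (k-5/2) (k+1) / [(k+9/2) (k+1)] ; factor over Q: parameters, x = (-1), and C = 1/2.


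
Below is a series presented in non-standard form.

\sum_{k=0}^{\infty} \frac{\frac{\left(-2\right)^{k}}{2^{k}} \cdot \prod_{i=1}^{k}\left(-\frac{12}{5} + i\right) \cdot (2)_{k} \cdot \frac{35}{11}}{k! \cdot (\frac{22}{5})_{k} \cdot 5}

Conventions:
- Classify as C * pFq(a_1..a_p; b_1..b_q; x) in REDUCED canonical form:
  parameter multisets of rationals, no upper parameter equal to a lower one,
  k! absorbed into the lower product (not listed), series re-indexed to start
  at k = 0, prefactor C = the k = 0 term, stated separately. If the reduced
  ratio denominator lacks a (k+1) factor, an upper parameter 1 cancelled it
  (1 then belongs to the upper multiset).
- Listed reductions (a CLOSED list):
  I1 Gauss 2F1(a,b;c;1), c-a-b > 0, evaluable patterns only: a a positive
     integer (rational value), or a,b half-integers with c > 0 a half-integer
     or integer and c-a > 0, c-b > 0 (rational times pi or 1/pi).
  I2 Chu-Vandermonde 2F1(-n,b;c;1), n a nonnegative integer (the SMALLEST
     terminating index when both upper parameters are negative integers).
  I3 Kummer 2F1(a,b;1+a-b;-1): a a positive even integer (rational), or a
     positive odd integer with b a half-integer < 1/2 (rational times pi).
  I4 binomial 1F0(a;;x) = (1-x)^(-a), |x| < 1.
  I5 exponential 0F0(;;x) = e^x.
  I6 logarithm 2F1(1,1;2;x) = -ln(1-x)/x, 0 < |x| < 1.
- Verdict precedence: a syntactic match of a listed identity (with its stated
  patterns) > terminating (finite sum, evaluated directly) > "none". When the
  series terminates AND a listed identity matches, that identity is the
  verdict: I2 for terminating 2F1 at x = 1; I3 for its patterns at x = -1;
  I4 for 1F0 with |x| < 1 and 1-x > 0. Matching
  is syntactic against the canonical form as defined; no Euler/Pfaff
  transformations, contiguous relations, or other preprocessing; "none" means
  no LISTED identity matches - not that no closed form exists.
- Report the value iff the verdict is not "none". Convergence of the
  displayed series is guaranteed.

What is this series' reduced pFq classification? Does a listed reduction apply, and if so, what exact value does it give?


Key observation: from the first term \frac{7}{11}: the running product (prefactor 7/11) telescopes to a rising factorial.
Term ratio: r(k) = -1 * (k-\frac{7}{5}) (k+2) / [(k+\frac{22}{5}) (k+1)] - poly over poly, x = -1 from leading terms; C = \frac{7}{11} at k = 0.

x = -1 here; the reduced form reads 2F1, upper {-\frac{7}{5}, 2}, lower {\frac{22}{5}}, C = \frac{7}{11}. Verdict: this is Kummer (I3) (x = -1; c = \frac{22}{5} equals 1+a-b for upper {-\frac{7}{5}, 2}: listed pattern). Exact value: \frac{119}{110}.


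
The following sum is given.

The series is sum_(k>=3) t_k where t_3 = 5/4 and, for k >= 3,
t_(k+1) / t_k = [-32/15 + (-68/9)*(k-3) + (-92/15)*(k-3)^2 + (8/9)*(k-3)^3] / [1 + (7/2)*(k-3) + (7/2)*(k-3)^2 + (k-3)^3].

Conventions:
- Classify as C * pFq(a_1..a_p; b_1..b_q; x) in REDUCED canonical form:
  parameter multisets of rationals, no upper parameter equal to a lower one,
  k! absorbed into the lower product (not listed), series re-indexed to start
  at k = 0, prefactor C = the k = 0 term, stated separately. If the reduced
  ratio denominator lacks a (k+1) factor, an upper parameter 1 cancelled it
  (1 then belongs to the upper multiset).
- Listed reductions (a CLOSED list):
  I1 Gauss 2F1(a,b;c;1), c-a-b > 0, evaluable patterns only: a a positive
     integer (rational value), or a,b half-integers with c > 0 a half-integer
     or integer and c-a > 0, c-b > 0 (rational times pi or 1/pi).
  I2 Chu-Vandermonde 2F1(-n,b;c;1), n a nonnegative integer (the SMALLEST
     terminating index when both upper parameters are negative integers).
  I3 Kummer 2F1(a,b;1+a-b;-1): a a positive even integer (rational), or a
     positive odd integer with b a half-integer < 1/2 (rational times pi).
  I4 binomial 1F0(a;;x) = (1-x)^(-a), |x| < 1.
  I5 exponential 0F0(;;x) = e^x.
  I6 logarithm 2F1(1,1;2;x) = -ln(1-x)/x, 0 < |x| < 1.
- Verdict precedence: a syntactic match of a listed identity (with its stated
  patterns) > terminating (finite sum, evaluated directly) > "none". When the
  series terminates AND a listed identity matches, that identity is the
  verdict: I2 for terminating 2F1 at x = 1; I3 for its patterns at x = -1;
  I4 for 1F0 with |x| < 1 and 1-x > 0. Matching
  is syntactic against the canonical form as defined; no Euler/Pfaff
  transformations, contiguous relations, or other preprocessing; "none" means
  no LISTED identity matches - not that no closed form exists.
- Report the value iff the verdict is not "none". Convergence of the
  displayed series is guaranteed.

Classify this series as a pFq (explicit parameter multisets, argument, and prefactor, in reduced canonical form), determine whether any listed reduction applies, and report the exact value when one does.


First insight: t_0 being 5/4, the ratio is unreduced: k + 1/2 divides both sides (prefactor 5/4).
Adjacent-term ratio: r(k) = (8/9) * (k-8) (k+3/5) / [(k+2) (k+1)] - rational; roots negated = parameters, x = (8/9), C = 5/4.

This is 5/4 * 2F1(-8, 3/5; 2; 8/9) in reduced canonical form. Verdict: terminating (-8 upstairs). 9 nonzero terms in all; added directly. Sum: 26753918129221/67260501562500.


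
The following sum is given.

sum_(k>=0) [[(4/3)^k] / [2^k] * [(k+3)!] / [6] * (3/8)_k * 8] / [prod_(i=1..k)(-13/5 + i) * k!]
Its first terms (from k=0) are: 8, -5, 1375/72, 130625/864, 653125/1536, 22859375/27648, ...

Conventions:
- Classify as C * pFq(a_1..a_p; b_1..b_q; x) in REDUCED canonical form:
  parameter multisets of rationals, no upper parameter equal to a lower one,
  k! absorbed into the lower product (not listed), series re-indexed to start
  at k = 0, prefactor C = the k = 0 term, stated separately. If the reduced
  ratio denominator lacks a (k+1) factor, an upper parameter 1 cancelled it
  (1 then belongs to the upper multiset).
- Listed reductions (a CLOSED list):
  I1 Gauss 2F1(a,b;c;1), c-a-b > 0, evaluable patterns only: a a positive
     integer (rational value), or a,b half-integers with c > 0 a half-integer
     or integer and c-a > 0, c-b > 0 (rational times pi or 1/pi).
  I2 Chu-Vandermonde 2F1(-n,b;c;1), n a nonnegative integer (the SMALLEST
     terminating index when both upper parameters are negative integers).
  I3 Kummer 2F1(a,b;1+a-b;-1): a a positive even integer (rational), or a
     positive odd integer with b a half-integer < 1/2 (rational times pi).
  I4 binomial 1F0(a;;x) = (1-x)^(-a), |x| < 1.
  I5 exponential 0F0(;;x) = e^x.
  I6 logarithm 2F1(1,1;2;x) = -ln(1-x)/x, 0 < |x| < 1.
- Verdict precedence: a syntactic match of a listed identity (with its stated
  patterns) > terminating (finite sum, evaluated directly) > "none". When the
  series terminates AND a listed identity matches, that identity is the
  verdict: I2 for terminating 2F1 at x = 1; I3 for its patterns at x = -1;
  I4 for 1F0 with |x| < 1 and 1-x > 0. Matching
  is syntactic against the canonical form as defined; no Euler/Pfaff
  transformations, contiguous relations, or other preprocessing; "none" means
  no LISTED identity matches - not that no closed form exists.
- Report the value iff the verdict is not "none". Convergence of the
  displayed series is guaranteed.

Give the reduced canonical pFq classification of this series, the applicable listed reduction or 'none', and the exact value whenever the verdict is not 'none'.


Reduced: x = 2/3, 2F1, upper = {3/8, 4}, lower = {-8/5}, C = 8. Verdict: none. Every listed pattern misses the 2F1 form at 2/3, upper {3/8, 4}.

Key observation: t_0 being 8, the two k-th powers (prefactor 8) combine into one argument.
Consecutive-term ratio: r(k) = (2/3) * (k+3/8) (k+4) / [(k-8/5) (k+1)] ; factor over Q: parameters, x = (2/3), and C = 8.


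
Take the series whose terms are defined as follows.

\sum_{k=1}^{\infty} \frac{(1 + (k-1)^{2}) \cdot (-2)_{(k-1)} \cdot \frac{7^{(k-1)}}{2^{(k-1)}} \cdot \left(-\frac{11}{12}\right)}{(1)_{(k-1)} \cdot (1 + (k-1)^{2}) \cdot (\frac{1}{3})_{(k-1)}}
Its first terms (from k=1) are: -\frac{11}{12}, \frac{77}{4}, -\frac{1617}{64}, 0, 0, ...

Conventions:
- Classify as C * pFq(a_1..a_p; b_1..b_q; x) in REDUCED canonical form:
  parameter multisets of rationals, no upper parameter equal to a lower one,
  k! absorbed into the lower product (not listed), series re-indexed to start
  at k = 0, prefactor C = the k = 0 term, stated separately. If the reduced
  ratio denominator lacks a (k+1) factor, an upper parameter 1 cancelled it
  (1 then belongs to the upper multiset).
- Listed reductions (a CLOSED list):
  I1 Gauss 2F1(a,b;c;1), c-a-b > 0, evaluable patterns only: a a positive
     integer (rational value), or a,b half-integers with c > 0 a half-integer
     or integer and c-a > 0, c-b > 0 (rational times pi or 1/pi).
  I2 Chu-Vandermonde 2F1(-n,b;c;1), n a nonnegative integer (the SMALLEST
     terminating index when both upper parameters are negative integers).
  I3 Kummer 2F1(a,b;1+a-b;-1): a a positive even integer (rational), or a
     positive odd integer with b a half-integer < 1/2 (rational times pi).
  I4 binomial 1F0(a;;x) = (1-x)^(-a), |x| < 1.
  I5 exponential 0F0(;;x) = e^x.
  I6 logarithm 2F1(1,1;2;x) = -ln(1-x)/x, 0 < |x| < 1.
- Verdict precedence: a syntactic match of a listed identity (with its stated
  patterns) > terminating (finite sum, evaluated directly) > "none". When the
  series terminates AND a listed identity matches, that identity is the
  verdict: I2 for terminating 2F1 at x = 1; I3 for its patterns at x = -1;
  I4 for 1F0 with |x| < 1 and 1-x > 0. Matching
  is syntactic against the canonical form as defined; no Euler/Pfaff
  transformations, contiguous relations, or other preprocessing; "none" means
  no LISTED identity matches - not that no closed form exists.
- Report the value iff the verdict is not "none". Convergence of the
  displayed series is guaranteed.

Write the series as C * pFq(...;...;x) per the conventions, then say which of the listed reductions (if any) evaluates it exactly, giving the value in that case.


At argument \frac{7}{2}: a 1F1 with upper {-2}, lower {\frac{1}{3}}, scaled by C = -\frac{11}{12}. Verdict: terminating. (-2)_k vanishes past k = 2, leaving a 3-term sum, computed directly. Hence: -\frac{1331}{192}.

Structural cue: x = \frac{7}{2} and k^2 + 1 divides numerator and denominator alike; prefactor -11/12 after cancelling.
Adjacent-term ratio: r(k) = \frac{7}{2} * (k-2) / [(k+\frac{1}{3}) (k+1)] - poly over poly, x = \frac{7}{2} from leading terms; C = -\frac{11}{12} at k = 0.


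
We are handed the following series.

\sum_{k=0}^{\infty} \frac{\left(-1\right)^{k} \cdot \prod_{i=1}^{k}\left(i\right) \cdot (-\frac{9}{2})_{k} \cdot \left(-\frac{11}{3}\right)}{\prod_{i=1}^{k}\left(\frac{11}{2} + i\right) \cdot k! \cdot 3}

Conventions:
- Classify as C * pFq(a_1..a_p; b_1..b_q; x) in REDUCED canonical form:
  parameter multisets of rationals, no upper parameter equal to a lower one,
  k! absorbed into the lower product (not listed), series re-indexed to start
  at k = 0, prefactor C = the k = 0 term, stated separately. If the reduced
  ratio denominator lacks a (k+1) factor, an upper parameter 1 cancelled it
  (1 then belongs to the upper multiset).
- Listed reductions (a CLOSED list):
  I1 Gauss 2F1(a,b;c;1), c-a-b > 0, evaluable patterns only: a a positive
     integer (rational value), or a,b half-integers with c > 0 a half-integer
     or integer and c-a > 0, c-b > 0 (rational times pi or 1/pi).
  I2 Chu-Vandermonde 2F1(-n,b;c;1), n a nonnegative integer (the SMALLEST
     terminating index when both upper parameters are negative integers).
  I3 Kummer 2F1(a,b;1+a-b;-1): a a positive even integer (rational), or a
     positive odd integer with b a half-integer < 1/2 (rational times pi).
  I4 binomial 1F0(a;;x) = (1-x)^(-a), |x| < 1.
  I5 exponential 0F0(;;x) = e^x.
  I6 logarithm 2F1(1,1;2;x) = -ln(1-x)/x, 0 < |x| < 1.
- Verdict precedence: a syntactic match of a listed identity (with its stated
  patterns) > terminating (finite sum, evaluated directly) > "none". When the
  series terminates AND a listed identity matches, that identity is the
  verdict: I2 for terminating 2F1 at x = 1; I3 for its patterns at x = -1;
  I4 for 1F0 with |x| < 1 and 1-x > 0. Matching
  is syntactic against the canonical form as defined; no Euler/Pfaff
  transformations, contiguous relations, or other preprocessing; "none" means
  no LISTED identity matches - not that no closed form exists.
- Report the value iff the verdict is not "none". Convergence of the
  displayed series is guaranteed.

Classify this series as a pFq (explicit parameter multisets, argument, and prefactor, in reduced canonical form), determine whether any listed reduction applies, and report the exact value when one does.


Key observation: t_0 being -\frac{11}{9}, the constant factors (C = -11/9) combine into one prefactor.
Adjacent-term ratio: r(k) = -1 * (k-\frac{9}{2}) (k+1) / [(k+\frac{13}{2}) (k+1)] - poly over poly, x = -1 from leading terms; C = -\frac{11}{9} at k = 0.

Classification (C = -\frac{11}{9}): 2F1 with upper {-\frac{9}{2}, 1}, lower {\frac{13}{2}}, argument x = -1. Verdict: Kummer's theorem (I3) matches (x = -1; c = \frac{13}{2} equals 1+a-b for upper {-\frac{9}{2}, 1}: listed pattern). Value: \left(-\frac{847}{1024}\right) \cdot \pi.


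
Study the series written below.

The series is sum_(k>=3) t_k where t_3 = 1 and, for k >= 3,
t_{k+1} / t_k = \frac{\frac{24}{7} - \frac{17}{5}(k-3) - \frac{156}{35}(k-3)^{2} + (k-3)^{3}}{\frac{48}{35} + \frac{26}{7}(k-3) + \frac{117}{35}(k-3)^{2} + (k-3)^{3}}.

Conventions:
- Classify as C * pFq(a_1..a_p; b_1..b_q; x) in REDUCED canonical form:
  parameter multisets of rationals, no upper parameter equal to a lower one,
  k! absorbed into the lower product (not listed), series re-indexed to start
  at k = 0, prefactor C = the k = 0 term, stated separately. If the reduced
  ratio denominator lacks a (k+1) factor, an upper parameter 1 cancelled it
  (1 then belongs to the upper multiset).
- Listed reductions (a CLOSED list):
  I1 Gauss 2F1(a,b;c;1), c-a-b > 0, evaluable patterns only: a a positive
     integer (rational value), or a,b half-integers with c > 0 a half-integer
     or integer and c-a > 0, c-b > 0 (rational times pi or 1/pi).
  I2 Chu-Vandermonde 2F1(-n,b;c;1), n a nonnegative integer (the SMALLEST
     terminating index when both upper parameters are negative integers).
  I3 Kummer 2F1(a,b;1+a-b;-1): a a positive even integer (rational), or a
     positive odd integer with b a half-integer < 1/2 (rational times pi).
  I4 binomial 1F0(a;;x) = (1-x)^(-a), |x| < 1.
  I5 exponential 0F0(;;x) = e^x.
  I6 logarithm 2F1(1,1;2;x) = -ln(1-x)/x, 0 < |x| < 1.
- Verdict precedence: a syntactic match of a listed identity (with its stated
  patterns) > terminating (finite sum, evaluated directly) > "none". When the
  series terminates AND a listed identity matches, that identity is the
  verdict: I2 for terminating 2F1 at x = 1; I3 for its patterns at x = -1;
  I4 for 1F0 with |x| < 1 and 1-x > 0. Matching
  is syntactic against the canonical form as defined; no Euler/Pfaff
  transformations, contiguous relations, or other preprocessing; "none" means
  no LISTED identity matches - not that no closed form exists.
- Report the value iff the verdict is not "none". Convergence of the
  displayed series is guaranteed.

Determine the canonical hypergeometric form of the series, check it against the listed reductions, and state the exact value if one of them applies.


At argument 1: a 2F1 with upper {-5, -\frac{3}{5}}, lower {\frac{6}{5}}, scaled by C = 1. Verdict at x = 1: Chu-Vandermonde (I2) matches (terminating 2F1 at x = 1 with n = 5, b = -3/5, c = \frac{6}{5}). Hence: \frac{1653}{572}.

Key step: with t_0 = 1, roots of the ratio polynomials (C = 1) are the negated parameters.
Term ratio: r(k) = 1 * (k-5) (k-\frac{3}{5}) / [(k+\frac{6}{5}) (k+1)] ; factor over Q: parameters, x = 1, and C = 1.


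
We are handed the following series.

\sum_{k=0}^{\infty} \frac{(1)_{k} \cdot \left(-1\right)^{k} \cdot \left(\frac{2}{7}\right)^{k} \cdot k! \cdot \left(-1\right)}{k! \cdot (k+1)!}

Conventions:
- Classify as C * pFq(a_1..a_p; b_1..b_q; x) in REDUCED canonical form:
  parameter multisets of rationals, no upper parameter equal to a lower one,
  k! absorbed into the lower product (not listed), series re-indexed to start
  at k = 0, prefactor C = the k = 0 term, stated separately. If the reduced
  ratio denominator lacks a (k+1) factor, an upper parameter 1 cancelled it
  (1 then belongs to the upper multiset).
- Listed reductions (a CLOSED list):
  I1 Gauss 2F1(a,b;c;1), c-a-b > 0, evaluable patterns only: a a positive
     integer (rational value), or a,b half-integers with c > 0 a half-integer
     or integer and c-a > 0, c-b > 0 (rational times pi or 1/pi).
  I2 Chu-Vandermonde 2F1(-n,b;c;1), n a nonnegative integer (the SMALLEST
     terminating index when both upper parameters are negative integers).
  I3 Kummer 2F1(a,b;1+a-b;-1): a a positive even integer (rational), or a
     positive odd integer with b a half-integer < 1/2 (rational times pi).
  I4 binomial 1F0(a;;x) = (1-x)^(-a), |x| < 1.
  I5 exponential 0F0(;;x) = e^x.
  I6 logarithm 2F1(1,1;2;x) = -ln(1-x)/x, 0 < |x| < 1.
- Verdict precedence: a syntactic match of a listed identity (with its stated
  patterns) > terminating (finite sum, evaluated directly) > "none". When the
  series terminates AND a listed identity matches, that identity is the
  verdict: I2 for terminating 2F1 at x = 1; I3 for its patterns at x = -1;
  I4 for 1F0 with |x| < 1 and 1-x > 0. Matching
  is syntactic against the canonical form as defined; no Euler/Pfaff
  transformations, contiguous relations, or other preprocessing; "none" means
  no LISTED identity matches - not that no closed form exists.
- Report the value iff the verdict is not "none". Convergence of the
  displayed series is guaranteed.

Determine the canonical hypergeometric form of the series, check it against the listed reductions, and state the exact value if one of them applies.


Prefactor -1, argument -\frac{2}{7}: 2F1 with upper {1, 1} over lower {2}. Verdict: logarithm (I6) fires (the logarithm: parameters (1,1;2), x = -\frac{2}{7}). Exact value: \left(-\frac{7}{2}\right) \cdot \ln\left(\frac{9}{7}\right).

The tell: x = -\frac{2}{7} and the denominator's factorial ratio (C = -1) is a lower Pochhammer.
Step ratio: r(k) = -\frac{2}{7} * (k+1) (k+1) / [(k+2) (k+1)] - poly over poly, x = -\frac{2}{7} from leading terms; C = -1 at k = 0.


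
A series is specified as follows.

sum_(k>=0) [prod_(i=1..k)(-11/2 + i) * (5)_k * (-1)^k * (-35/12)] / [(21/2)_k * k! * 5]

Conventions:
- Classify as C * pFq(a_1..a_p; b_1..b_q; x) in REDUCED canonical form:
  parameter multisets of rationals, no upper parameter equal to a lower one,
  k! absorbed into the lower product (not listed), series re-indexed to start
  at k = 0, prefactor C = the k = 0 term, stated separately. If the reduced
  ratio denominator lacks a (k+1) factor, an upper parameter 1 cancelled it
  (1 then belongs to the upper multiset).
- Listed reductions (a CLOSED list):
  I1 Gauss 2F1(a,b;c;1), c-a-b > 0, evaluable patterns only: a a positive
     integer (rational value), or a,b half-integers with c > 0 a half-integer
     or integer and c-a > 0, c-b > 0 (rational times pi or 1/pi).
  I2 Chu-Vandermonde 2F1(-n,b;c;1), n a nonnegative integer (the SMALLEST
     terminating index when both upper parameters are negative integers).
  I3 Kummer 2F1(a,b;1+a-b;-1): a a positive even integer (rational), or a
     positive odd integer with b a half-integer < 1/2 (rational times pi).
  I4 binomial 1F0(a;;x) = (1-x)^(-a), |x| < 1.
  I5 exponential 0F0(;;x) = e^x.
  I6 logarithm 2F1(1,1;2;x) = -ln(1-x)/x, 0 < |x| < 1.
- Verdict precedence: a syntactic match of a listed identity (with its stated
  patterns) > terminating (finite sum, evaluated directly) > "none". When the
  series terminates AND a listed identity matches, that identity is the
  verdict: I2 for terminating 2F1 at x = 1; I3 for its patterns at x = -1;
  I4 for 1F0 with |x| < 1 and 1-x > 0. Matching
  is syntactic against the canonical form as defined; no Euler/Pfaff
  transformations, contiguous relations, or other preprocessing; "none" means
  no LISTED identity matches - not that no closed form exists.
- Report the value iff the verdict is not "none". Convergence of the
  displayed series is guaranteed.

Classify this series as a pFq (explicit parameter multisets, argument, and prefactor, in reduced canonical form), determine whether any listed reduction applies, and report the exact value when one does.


Structural cue: x = (-1) and the constant factors (C = -7/12) combine into one prefactor.
Term ratio: r(k) = (-1) * (k-9/2) (k+5) / [(k+21/2) (k+1)] ; factor over Q: parameters, x = (-1), and C = -7/12.

Reduced: x = -1, 2F1, upper = {-9/2, 5}, lower = {21/2}, C = -7/12. Verdict: the Kummer evaluation I3 applies (x = -1; c = 21/2 equals 1+a-b for upper {-9/2, 5}: listed pattern). Exact value: (-4849845/4194304) * pi.


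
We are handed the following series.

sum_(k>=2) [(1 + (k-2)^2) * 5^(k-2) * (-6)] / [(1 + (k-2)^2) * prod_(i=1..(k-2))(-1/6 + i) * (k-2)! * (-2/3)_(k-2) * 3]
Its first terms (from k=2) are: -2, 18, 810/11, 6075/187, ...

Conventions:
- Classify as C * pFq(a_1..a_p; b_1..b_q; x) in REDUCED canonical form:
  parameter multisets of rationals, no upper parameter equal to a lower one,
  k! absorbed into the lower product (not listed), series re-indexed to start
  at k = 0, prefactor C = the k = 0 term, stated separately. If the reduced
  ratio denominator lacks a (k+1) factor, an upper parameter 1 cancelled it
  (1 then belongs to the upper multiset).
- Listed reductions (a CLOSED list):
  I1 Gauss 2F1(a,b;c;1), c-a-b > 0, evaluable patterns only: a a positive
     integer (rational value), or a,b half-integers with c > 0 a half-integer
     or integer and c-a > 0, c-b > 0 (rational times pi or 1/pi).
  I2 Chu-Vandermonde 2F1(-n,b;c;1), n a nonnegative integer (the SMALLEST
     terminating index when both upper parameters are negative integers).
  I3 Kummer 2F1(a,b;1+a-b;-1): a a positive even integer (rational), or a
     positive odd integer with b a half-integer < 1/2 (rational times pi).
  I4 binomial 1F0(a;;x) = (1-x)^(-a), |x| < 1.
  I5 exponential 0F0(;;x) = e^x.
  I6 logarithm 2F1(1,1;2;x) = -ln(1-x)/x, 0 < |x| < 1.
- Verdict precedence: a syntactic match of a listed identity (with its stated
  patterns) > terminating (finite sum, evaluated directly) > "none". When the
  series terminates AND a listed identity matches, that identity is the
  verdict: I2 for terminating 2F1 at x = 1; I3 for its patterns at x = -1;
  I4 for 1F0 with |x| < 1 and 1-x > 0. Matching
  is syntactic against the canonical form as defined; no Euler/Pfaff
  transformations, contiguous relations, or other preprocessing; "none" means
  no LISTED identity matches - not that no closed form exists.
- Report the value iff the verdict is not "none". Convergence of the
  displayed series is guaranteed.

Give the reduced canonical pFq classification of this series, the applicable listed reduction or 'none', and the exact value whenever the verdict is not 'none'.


The series (x = 5) is 0F2: upper {-}, lower {-2/3, 5/6}, prefactor -2. Verdict: none - this 0F2 at x = 5 matches no listed pattern, and upper {-} holds no stopper.

Structural cue: x = 5 and the constant factors (prefactor -2) combine into one prefactor.
Term ratio: r(k) = 5 * 1 / [(k-2/3) (k+5/6) (k+1)] - rational; roots negated = parameters, x = 5, C = -2.


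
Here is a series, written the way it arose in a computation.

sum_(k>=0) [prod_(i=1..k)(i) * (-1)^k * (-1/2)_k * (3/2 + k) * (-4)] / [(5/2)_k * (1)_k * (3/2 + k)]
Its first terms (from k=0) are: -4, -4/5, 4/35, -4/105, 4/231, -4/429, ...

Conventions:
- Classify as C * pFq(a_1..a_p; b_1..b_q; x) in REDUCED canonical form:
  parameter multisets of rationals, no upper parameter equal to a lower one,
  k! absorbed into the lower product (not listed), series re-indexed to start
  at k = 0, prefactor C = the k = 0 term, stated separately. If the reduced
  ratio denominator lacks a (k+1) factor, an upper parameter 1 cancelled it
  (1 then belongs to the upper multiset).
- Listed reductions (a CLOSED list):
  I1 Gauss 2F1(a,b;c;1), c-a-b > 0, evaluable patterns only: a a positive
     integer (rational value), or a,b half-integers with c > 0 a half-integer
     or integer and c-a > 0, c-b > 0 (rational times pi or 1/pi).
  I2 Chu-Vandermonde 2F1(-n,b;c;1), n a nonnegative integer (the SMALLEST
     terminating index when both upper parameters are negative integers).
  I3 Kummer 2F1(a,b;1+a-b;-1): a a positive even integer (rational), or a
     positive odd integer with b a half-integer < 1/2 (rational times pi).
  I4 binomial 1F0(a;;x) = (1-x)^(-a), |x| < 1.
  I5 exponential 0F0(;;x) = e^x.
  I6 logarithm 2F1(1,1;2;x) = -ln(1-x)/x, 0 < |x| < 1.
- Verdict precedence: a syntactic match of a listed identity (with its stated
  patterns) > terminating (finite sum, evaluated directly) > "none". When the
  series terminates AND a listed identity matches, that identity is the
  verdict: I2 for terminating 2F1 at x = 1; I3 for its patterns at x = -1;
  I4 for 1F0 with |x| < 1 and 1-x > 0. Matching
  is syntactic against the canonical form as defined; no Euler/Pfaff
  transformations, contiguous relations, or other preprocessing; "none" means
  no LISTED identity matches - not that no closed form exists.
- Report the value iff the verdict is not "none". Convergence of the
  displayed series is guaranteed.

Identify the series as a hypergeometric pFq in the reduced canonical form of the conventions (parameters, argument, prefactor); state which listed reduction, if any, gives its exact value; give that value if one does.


First insight: with t_0 = -4, the running product (C = -4) telescopes to a rising factorial.
Term ratio: r(k) = (-1) * (k-1/2) (k+1) / [(k+5/2) (k+1)] - rational in k, leading ratio (-1); with t_0 = -4, classification follows.

At argument -1: a 2F1 with upper {-1/2, 1}, lower {5/2}, scaled by C = -4. Verdict: Kummer (I3) matches (x = -1; c = 5/2 equals 1+a-b for upper {-1/2, 1}: listed pattern). Value: (-3/2) * pi.


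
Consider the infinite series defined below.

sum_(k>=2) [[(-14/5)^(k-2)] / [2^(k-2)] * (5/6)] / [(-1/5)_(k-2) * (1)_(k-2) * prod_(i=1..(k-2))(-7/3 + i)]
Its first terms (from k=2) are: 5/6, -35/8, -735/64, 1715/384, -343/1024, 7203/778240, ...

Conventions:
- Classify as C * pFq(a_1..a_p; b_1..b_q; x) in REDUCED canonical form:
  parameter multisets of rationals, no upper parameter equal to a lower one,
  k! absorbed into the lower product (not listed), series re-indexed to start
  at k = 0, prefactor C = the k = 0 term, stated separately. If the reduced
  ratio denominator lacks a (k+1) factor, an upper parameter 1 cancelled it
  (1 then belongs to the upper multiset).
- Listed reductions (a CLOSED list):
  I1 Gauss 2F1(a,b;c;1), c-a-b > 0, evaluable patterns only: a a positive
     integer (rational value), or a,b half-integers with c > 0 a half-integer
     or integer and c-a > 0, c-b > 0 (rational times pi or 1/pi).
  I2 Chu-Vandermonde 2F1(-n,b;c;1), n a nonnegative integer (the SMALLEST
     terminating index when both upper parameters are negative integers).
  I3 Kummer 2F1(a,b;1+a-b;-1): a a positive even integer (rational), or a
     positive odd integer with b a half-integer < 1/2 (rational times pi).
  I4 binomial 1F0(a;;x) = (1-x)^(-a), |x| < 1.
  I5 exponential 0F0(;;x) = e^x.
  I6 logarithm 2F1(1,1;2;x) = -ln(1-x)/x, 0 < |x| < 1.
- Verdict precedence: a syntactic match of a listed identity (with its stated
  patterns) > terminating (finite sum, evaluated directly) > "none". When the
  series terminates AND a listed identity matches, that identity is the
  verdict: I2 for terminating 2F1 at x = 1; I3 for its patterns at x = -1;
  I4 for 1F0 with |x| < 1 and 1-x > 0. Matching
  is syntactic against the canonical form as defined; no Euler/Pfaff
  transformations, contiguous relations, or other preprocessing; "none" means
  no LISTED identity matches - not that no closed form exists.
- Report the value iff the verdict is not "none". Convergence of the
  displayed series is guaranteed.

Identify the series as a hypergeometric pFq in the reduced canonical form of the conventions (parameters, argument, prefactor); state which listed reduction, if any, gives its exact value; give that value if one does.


This is 5/6 * 0F2(-; -4/3, -1/5; -7/5) in reduced canonical form. Verdict: none - this 0F2 at x = -7/5 matches no listed pattern, and upper {-} holds no stopper.

The tell: x = (-7/5) and (1)_k (C = 5/6, x = -7/5) is k! itself.
Term ratio: r(k) = (-7/5) * 1 / [(k-4/3) (k-1/5) (k+1)] ; factor over Q: parameters, x = (-7/5), and C = 5/6.


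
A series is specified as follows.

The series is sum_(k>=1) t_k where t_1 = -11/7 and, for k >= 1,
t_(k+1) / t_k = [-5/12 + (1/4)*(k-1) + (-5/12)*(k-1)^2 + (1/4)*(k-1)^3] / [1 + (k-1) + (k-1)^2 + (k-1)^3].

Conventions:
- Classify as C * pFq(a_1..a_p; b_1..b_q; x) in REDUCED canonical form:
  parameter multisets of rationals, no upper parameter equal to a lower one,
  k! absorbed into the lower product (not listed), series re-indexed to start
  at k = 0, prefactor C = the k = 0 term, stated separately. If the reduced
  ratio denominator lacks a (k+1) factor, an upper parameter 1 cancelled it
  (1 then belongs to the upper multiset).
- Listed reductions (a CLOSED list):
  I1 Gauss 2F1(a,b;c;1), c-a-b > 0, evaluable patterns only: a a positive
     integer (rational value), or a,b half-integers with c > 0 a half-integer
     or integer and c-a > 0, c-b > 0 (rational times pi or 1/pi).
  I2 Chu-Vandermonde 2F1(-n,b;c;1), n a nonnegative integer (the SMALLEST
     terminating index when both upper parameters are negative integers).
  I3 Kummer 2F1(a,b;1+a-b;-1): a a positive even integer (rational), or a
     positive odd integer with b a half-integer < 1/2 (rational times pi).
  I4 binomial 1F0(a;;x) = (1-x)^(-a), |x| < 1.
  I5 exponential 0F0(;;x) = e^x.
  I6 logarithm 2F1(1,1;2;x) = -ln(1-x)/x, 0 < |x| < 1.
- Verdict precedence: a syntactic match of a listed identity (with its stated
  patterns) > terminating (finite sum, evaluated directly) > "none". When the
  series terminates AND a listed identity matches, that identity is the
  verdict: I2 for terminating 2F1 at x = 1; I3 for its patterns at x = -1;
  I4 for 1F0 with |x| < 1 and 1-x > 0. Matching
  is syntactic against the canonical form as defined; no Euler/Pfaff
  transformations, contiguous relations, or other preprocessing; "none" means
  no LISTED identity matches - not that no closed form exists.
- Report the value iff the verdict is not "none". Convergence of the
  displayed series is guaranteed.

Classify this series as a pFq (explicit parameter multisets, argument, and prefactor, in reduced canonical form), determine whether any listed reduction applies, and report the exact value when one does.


Classification (C = -11/7): 1F0 with upper {-5/3}, lower {-}, argument x = 1/4. Verdict: the binomial series (I4) matches (the 1F0 binomial series: exponent 5/3, x = 1/4). Exact value: (-11/7) * (3/4)^(5/3).

Key observation: t_0 being -11/7, factor the ratio over Q (prefactor -11/7): negated roots = parameters.
Term ratio: r(k) = (1/4) * (k-5/3) / [(k+1)] ; factor over Q: parameters, x = (1/4), and C = -11/7.


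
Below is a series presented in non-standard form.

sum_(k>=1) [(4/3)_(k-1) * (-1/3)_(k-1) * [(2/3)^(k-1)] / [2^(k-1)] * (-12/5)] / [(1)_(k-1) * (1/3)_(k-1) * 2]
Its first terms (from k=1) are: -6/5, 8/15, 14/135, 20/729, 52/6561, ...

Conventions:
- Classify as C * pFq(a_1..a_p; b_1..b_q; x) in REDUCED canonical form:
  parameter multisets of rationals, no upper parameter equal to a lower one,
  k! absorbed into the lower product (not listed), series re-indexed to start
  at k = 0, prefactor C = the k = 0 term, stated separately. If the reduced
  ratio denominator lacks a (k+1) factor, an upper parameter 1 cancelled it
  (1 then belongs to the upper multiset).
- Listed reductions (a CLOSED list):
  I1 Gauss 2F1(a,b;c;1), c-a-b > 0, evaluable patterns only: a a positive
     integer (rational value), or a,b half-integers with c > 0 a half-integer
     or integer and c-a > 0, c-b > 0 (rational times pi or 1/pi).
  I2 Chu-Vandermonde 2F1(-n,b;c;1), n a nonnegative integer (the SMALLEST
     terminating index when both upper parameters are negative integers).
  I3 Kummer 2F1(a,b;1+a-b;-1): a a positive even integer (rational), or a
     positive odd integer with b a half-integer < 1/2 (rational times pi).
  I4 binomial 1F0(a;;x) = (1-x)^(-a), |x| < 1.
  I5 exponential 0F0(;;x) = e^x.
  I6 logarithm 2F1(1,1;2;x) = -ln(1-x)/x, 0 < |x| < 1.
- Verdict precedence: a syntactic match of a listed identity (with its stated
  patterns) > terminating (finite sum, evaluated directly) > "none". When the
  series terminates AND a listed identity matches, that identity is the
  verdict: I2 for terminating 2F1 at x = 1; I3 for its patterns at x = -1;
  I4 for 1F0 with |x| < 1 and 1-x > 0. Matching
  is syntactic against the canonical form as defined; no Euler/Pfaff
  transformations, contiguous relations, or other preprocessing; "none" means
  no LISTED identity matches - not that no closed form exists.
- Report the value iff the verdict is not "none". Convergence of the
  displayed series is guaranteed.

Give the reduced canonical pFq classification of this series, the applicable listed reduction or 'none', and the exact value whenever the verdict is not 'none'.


The series (x = 1/3) is 2F1: upper {-1/3, 4/3}, lower {1/3}, prefactor -6/5. Verdict: none here - no I1-I6 shape fits x = 1/3 with lower {1/3}.

The tell: x = (1/3) and the constant factors (C = -6/5) combine into one prefactor.
Adjacent-term ratio: r(k) = (1/3) * (k-1/3) (k+4/3) / [(k+1/3) (k+1)] - rational; roots negated = parameters, x = (1/3), C = -6/5.
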